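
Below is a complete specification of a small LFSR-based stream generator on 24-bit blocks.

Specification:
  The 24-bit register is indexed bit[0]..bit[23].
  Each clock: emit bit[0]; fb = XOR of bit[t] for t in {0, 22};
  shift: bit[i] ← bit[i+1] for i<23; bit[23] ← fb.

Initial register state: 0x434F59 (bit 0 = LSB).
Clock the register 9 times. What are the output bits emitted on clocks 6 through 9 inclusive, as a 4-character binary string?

reg_0 = 0x434F59
clock 1: out=1, reg = 0x21A7AC
clock 2: out=0, reg = 0x10D3D6
clock 3: out=0, reg = 0x0869EB
clock 4: out=1, reg = 0x8434F5
clock 5: out=1, reg = 0xC21A7A
clock 6: out=0, reg = 0xE10D3D
clock 7: out=1, reg = 0x70869E
clock 8: out=0, reg = 0xB8434F
clock 9: out=1, reg = 0xDC21A7

0101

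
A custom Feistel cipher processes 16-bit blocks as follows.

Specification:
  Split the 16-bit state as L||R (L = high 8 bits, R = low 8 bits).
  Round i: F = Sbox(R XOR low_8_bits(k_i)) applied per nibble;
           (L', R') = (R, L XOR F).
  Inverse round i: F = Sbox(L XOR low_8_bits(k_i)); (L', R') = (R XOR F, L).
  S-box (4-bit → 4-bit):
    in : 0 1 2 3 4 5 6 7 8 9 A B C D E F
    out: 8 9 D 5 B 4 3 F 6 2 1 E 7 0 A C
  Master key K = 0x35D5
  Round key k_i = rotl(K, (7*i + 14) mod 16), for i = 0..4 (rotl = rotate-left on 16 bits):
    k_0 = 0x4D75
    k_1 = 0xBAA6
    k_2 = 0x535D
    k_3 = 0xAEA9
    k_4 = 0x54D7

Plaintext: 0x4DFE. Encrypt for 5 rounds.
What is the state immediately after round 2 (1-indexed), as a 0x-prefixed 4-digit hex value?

0x239A

s_0 = plaintext = 0x4DFE
s_1 = Round(s_0, k_0) = 0xFE23
s_2 = Round(s_1, k_1) = 0x239A
s_3 = Round(s_2, k_2) = 0x9A5C
s_4 = Round(s_3, k_3) = 0x5C5E
s_5 = Round(s_4, k_4) = 0x5E3E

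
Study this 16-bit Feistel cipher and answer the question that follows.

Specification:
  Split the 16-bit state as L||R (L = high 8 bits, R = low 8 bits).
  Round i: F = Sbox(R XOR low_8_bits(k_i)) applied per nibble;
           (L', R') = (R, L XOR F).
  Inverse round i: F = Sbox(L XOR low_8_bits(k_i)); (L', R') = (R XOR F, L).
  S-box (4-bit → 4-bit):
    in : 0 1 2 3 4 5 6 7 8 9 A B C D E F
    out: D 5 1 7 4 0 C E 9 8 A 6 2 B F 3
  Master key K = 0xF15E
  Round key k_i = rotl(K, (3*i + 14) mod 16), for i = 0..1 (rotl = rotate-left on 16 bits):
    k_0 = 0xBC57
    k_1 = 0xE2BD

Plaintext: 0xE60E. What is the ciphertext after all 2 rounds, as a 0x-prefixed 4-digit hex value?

s_0 = plaintext = 0xE60E
s_1 = Round(s_0, k_0) = 0x0EEE
s_2 = Round(s_1, k_1) = 0xEE09

0xEE09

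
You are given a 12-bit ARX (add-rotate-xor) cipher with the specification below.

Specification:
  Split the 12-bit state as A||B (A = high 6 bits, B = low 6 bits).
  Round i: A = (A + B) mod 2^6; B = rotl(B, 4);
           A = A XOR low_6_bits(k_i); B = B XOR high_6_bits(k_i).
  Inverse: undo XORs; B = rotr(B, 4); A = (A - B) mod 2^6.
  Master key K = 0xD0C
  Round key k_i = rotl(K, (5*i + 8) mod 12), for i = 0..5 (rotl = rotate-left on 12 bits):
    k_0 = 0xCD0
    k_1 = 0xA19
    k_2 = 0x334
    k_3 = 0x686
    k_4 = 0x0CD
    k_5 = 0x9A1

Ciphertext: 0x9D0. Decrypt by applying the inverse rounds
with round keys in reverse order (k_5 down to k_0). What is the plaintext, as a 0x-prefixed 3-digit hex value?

s_0 = ciphertext = 0x9D0
s_1 = InvRound(s_0, k_5) = 0xADB
s_2 = InvRound(s_1, k_4) = 0x161
s_3 = InvRound(s_2, k_3) = 0x52F
s_4 = InvRound(s_3, k_2) = 0x48E
s_5 = InvRound(s_4, k_1) = 0xC5A
s_6 = InvRound(s_5, k_0) = 0xEE6

0xEE6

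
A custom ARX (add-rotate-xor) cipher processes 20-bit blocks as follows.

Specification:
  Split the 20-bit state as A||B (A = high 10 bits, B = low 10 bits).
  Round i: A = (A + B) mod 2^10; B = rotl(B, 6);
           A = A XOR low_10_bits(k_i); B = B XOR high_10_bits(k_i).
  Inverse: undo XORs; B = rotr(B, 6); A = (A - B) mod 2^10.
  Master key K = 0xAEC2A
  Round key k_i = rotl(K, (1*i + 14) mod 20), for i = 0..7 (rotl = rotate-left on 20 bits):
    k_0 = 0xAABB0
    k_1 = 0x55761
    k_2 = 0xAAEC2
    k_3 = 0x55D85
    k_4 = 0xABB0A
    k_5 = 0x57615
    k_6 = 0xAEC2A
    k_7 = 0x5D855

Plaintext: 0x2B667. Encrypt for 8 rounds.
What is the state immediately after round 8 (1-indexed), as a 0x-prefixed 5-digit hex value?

0xED7FB

s_0 = plaintext = 0x2B667
s_1 = Round(s_0, k_0) = 0x2934C
s_2 = Round(s_1, k_1) = 0x24661
s_3 = Round(s_2, k_2) = 0x0C2CD
s_4 = Round(s_3, k_3) = 0xDE23B
s_5 = Round(s_4, k_4) = 0xAE44D
s_6 = Round(s_5, k_5) = 0x44E19
s_7 = Round(s_6, k_6) = 0xC18DA
s_8 = Round(s_7, k_7) = 0xED7FB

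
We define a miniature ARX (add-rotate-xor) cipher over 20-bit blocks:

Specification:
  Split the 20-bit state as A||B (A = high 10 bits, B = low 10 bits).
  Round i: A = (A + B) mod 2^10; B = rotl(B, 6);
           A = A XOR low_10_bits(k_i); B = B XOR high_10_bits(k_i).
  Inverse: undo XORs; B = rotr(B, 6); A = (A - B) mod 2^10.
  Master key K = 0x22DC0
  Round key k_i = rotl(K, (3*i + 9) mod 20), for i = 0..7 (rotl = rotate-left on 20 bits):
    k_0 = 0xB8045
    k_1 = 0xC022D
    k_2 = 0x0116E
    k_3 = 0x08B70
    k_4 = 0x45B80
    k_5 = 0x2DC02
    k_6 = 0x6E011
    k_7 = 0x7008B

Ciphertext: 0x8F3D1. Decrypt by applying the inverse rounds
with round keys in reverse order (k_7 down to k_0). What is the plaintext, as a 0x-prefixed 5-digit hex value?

s_0 = ciphertext = 0x8F3D1
s_1 = InvRound(s_0, k_7) = 0x67D18
s_2 = InvRound(s_1, k_6) = 0xE3202
s_3 = InvRound(s_2, k_5) = 0x0D35A
s_4 = InvRound(s_3, k_4) = 0xBACC9
s_5 = InvRound(s_4, k_3) = 0xBA2B3
s_6 = InvRound(s_5, k_2) = 0x0337A
s_7 = InvRound(s_6, k_1) = 0xA03A1
s_8 = InvRound(s_7, k_0) = 0xAC015

0xAC015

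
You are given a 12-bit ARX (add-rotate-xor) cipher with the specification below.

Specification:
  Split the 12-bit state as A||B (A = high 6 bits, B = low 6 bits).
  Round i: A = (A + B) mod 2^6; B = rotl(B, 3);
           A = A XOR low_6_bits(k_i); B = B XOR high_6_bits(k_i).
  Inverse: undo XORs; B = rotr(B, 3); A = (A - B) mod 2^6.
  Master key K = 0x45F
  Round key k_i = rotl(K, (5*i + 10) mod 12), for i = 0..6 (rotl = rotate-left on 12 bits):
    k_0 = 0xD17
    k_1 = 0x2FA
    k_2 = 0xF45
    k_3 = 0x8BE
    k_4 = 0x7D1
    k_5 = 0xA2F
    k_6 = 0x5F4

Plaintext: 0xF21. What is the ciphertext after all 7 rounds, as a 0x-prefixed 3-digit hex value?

0x045

s_0 = plaintext = 0xF21
s_1 = Round(s_0, k_0) = 0x2B8
s_2 = Round(s_1, k_1) = 0xE0C
s_3 = Round(s_2, k_2) = 0x05C
s_4 = Round(s_3, k_3) = 0x8C1
s_5 = Round(s_4, k_4) = 0xD57
s_6 = Round(s_5, k_5) = 0x8D2
s_7 = Round(s_6, k_6) = 0x045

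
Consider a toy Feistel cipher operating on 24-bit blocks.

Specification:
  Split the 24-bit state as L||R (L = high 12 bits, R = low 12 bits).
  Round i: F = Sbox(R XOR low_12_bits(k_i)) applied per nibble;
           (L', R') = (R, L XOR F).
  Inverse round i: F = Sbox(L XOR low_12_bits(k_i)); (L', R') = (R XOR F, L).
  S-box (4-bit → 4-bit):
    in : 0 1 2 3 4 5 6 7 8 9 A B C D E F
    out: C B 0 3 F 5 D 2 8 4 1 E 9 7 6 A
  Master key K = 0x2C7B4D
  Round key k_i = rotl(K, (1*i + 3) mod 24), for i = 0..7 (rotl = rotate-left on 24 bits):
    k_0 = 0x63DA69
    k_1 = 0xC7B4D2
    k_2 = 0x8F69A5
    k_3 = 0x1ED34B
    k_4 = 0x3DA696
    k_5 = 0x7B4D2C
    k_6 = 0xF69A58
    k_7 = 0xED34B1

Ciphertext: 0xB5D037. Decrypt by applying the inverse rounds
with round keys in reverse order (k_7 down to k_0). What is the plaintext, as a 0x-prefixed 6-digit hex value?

s_0 = ciphertext = 0xB5D037
s_1 = InvRound(s_0, k_7) = 0xA5EB5D
s_2 = InvRound(s_1, k_6) = 0x790A5E
s_3 = InvRound(s_2, k_5) = 0xBB7790
s_4 = InvRound(s_3, k_4) = 0x09BBB7
s_5 = InvRound(s_4, k_3) = 0x8CB09B
s_6 = InvRound(s_5, k_2) = 0xB4D8CB
s_7 = InvRound(s_6, k_1) = 0x281B4D
s_8 = InvRound(s_7, k_0) = 0x325281

0x325281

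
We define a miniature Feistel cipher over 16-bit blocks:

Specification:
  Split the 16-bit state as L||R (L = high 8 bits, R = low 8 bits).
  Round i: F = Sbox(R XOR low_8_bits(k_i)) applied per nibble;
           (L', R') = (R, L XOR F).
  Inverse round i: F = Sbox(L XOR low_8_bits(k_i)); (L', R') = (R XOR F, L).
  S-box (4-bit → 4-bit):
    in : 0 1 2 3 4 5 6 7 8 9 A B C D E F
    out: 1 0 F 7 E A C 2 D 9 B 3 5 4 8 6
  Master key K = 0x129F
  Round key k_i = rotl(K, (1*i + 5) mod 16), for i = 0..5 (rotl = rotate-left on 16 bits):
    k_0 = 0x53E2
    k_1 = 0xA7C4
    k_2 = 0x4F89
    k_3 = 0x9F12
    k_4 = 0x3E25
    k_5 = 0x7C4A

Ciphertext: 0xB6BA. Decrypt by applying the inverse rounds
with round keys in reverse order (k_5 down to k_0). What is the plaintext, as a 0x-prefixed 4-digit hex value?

0xE094

s_0 = ciphertext = 0xB6BA
s_1 = InvRound(s_0, k_5) = 0xDFB6
s_2 = InvRound(s_1, k_4) = 0xDDDF
s_3 = InvRound(s_2, k_3) = 0x89DD
s_4 = InvRound(s_3, k_2) = 0xCC89
s_5 = InvRound(s_4, k_1) = 0x94CC
s_6 = InvRound(s_5, k_0) = 0xE094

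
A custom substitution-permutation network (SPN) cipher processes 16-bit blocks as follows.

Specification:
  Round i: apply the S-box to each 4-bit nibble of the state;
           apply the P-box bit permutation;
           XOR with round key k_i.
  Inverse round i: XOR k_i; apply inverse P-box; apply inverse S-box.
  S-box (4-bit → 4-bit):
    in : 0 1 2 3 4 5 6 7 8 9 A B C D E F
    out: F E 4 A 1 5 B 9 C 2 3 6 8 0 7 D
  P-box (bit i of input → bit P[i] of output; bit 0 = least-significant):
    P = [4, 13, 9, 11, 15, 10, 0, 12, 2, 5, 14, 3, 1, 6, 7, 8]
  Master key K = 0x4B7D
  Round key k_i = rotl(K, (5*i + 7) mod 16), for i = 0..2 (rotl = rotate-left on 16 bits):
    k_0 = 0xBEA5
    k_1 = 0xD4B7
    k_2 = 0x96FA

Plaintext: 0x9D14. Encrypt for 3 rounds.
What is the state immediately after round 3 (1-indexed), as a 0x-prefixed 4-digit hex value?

0xACEC

s_0 = plaintext = 0x9D14
s_1 = Round(s_0, k_0) = 0xAAF4
s_2 = Round(s_1, k_1) = 0x44C0
s_3 = Round(s_2, k_2) = 0xACEC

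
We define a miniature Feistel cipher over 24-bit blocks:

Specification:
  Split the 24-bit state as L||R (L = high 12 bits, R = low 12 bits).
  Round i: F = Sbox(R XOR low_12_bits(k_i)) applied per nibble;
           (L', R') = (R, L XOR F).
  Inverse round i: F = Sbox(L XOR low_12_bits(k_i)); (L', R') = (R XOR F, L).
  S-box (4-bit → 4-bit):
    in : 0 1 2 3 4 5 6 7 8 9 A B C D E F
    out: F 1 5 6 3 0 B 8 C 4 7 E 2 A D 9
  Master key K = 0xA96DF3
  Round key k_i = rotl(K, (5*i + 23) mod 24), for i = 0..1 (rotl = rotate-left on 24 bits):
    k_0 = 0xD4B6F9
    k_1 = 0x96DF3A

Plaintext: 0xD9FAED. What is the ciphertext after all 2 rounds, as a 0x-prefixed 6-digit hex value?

s_0 = plaintext = 0xD9FAED
s_1 = Round(s_0, k_0) = 0xAEDF8C
s_2 = Round(s_1, k_1) = 0xF8C506

0xF8C506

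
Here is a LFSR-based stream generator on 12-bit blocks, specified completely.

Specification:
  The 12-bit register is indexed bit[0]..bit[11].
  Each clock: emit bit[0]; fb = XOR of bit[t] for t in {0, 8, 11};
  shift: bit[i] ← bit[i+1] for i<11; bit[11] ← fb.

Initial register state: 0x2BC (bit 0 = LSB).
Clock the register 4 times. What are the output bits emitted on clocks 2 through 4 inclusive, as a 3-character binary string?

reg_0 = 0x2BC
clock 1: out=0, reg = 0x15E
clock 2: out=0, reg = 0x8AF
clock 3: out=1, reg = 0x457
clock 4: out=1, reg = 0xA2B

011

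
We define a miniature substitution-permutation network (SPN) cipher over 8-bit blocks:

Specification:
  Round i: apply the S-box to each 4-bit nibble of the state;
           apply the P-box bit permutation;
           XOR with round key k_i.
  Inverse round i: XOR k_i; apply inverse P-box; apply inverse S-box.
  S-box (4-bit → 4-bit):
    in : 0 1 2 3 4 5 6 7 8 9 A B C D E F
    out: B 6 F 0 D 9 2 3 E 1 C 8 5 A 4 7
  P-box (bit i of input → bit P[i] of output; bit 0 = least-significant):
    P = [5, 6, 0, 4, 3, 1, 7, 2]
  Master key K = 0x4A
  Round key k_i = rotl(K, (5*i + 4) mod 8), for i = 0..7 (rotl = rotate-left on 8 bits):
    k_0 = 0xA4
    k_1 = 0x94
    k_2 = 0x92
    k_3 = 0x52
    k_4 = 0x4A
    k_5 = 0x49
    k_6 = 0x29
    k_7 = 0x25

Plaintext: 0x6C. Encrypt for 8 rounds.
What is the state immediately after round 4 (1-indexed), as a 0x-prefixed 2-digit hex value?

0xF2

s_0 = plaintext = 0x6C
s_1 = Round(s_0, k_0) = 0x87
s_2 = Round(s_1, k_1) = 0x72
s_3 = Round(s_2, k_2) = 0xE9
s_4 = Round(s_3, k_3) = 0xF2
s_5 = Round(s_4, k_4) = 0xB1
s_6 = Round(s_5, k_5) = 0x0C
s_7 = Round(s_6, k_6) = 0x06
s_8 = Round(s_7, k_7) = 0x6B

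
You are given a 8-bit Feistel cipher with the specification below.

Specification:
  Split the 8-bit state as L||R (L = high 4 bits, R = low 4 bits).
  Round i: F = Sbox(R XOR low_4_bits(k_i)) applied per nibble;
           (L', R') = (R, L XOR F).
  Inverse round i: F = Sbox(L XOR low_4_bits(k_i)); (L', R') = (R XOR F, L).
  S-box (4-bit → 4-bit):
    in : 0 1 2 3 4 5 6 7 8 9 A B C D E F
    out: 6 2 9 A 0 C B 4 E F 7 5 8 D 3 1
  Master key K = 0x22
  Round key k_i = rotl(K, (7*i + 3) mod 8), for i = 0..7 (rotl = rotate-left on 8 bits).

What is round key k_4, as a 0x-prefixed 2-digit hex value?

K = 0x22
k_0 = rotl(K, (7*0+3) mod 8) = rotl(K, 3) = 0x11
k_1 = rotl(K, (7*1+3) mod 8) = rotl(K, 2) = 0x88
k_2 = rotl(K, (7*2+3) mod 8) = rotl(K, 1) = 0x44
k_3 = rotl(K, (7*3+3) mod 8) = rotl(K, 0) = 0x22
k_4 = rotl(K, (7*4+3) mod 8) = rotl(K, 7) = 0x11

0x11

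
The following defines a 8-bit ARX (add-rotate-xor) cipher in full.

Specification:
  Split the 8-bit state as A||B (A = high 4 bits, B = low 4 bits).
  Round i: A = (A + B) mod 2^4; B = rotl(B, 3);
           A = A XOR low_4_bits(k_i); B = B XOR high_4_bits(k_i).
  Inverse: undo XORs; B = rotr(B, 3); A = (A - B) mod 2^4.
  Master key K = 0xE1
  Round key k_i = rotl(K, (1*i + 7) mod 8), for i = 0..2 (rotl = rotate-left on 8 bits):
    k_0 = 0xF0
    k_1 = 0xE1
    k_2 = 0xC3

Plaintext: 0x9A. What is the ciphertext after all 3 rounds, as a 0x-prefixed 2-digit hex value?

0x41

s_0 = plaintext = 0x9A
s_1 = Round(s_0, k_0) = 0x3A
s_2 = Round(s_1, k_1) = 0xCB
s_3 = Round(s_2, k_2) = 0x41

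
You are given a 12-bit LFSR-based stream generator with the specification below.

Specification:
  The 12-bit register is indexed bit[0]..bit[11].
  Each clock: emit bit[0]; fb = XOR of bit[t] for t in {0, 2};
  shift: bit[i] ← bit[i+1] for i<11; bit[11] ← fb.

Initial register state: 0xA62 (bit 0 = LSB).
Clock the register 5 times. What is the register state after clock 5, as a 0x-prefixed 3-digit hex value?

reg_0 = 0xA62
clock 1: out=0, reg = 0x531
clock 2: out=1, reg = 0xA98
clock 3: out=0, reg = 0x54C
clock 4: out=0, reg = 0xAA6
clock 5: out=0, reg = 0xD53

0xD53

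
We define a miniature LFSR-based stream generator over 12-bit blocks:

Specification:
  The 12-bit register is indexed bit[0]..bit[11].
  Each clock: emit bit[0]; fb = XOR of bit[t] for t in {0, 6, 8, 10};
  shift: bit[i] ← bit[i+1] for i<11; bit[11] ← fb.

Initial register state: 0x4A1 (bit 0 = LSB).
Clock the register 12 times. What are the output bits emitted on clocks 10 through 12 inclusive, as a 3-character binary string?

reg_0 = 0x4A1
clock 1: out=1, reg = 0x250
clock 2: out=0, reg = 0x928
clock 3: out=0, reg = 0xC94
clock 4: out=0, reg = 0xE4A
clock 5: out=0, reg = 0x725
clock 6: out=1, reg = 0xB92
clock 7: out=0, reg = 0xDC9
clock 8: out=1, reg = 0x6E4
clock 9: out=0, reg = 0x372
clock 10: out=0, reg = 0x1B9
clock 11: out=1, reg = 0x0DC
clock 12: out=0, reg = 0x86E

010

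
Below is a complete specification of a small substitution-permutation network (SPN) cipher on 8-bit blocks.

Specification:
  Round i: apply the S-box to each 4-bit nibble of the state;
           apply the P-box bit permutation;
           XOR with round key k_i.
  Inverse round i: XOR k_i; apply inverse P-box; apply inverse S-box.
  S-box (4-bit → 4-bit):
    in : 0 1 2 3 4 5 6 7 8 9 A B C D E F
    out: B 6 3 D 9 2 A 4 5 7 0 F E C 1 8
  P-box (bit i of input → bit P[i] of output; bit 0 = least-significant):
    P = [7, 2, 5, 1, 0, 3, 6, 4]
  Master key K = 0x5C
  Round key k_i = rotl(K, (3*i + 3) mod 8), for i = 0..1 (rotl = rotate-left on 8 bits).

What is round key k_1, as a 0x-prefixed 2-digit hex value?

K = 0x5C
k_0 = rotl(K, (3*0+3) mod 8) = rotl(K, 3) = 0xE2
k_1 = rotl(K, (3*1+3) mod 8) = rotl(K, 6) = 0x17

0x17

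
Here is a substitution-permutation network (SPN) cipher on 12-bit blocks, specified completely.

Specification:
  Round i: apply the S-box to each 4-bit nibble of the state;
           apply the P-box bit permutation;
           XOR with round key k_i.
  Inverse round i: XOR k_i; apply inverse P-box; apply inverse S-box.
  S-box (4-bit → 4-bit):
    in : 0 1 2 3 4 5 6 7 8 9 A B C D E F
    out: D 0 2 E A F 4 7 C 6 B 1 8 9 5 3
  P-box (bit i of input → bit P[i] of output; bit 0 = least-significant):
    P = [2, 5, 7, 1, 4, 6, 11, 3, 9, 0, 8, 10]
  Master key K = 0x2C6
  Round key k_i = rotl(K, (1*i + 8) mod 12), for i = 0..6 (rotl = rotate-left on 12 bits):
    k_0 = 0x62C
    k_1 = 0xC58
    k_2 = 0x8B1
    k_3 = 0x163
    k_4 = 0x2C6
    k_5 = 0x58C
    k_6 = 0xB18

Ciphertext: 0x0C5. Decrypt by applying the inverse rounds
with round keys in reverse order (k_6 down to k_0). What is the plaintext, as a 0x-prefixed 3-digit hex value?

s_0 = ciphertext = 0x0C5
s_1 = InvRound(s_0, k_6) = 0x75E
s_2 = InvRound(s_1, k_5) = 0xBF8
s_3 = InvRound(s_2, k_4) = 0x60A
s_4 = InvRound(s_3, k_3) = 0x542
s_5 = InvRound(s_4, k_2) = 0x373
s_6 = InvRound(s_5, k_1) = 0x584
s_7 = InvRound(s_6, k_0) = 0xEC9

0xEC9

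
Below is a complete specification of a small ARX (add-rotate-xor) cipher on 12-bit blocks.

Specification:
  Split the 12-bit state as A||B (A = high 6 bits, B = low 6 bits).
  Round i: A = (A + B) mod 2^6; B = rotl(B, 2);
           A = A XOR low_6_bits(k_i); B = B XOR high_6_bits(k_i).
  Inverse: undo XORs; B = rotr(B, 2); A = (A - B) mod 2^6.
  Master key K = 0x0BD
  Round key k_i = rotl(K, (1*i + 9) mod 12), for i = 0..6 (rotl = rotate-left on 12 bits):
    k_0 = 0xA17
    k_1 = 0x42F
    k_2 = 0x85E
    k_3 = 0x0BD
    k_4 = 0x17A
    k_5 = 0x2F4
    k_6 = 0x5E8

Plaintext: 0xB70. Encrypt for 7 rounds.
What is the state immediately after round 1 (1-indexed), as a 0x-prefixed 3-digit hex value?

0x2AB

s_0 = plaintext = 0xB70
s_1 = Round(s_0, k_0) = 0x2AB
s_2 = Round(s_1, k_1) = 0x6BE
s_3 = Round(s_2, k_2) = 0x19A
s_4 = Round(s_3, k_3) = 0x76B
s_5 = Round(s_4, k_4) = 0xCAB
s_6 = Round(s_5, k_5) = 0xA65
s_7 = Round(s_6, k_6) = 0x981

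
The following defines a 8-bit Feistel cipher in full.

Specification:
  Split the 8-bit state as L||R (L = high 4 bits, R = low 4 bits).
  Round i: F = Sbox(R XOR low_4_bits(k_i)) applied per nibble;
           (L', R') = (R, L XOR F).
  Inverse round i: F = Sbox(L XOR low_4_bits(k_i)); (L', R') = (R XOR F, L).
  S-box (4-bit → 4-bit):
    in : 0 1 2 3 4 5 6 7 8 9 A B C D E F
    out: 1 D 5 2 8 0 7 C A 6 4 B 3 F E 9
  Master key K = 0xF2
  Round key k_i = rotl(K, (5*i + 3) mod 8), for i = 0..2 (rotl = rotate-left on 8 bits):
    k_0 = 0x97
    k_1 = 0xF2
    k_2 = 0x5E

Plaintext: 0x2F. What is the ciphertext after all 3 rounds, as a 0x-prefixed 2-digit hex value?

0xB8

s_0 = plaintext = 0x2F
s_1 = Round(s_0, k_0) = 0xF8
s_2 = Round(s_1, k_1) = 0x8B
s_3 = Round(s_2, k_2) = 0xB8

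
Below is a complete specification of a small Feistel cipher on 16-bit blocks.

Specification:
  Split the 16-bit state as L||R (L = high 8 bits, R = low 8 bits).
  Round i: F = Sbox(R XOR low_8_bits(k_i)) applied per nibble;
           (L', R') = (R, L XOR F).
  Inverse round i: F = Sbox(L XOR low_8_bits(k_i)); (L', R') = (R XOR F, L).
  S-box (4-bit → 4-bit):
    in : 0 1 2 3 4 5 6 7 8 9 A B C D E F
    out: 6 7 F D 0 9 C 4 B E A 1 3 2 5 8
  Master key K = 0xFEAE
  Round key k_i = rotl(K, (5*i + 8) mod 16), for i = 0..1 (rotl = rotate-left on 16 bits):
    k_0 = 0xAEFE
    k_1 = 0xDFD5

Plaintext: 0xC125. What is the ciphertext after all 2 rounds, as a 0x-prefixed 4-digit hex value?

s_0 = plaintext = 0xC125
s_1 = Round(s_0, k_0) = 0x25E0
s_2 = Round(s_1, k_1) = 0xE0FC

0xE0FC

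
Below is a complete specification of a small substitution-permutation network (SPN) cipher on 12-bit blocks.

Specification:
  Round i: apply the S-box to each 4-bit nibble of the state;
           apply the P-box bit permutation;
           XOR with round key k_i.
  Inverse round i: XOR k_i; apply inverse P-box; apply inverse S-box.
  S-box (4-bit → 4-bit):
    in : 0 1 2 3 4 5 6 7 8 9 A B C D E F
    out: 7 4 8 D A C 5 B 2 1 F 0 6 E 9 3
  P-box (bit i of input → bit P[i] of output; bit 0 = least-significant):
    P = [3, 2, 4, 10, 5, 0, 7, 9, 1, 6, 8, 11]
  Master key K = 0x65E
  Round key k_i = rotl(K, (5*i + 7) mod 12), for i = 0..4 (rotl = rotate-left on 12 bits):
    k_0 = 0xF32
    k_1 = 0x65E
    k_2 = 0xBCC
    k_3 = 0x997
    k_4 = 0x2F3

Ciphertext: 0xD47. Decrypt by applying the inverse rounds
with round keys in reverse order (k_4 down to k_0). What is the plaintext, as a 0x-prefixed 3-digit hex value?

0x962

s_0 = ciphertext = 0xD47
s_1 = InvRound(s_0, k_4) = 0x53D
s_2 = InvRound(s_1, k_3) = 0xE6E
s_3 = InvRound(s_2, k_2) = 0x662
s_4 = InvRound(s_3, k_1) = 0xB90
s_5 = InvRound(s_4, k_0) = 0x962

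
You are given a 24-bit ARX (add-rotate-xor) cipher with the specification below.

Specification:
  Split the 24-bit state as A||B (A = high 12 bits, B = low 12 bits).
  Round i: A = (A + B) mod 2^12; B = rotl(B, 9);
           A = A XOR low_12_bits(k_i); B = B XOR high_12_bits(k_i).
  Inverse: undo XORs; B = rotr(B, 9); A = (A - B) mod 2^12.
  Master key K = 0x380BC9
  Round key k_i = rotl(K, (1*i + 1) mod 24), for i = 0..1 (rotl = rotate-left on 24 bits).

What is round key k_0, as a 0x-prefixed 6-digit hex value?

0x701792

K = 0x380BC9
k_0 = rotl(K, (1*0+1) mod 24) = rotl(K, 1) = 0x701792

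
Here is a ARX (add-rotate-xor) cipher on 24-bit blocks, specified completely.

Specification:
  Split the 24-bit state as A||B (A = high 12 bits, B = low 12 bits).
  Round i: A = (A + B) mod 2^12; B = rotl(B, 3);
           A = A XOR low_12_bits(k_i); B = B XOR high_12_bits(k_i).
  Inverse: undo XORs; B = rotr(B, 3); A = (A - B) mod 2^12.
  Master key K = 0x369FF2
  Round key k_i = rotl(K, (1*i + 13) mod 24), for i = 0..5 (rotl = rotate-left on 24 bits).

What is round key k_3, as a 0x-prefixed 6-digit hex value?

K = 0x369FF2
k_0 = rotl(K, (1*0+13) mod 24) = rotl(K, 13) = 0xFE46D3
k_1 = rotl(K, (1*1+13) mod 24) = rotl(K, 14) = 0xFC8DA7
k_2 = rotl(K, (1*2+13) mod 24) = rotl(K, 15) = 0xF91B4F
k_3 = rotl(K, (1*3+13) mod 24) = rotl(K, 16) = 0xF2369F

0xF2369F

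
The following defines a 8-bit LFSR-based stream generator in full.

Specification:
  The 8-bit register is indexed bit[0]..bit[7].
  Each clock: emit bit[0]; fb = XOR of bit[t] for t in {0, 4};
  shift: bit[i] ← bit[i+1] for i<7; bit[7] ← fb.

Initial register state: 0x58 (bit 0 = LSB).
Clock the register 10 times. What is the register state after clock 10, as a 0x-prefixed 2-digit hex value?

reg_0 = 0x58
clock 1: out=0, reg = 0xAC
clock 2: out=0, reg = 0x56
clock 3: out=0, reg = 0xAB
clock 4: out=1, reg = 0xD5
clock 5: out=1, reg = 0x6A
clock 6: out=0, reg = 0x35
clock 7: out=1, reg = 0x1A
clock 8: out=0, reg = 0x8D
clock 9: out=1, reg = 0xC6
clock 10: out=0, reg = 0x63

0x63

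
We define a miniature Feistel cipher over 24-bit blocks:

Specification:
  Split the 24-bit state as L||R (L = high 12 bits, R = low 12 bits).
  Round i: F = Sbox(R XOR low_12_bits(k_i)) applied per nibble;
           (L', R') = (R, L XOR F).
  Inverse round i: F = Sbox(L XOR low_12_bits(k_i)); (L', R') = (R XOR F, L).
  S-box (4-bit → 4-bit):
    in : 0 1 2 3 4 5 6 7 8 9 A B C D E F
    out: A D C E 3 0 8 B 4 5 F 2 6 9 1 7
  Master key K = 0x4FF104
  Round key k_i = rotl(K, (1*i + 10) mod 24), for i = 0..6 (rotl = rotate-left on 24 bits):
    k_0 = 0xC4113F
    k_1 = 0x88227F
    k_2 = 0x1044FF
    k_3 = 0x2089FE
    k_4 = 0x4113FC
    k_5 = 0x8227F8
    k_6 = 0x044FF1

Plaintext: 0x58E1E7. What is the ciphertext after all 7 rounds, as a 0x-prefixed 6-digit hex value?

s_0 = plaintext = 0x58E1E7
s_1 = Round(s_0, k_0) = 0x1E7F1A
s_2 = Round(s_1, k_1) = 0xF1A867
s_3 = Round(s_2, k_2) = 0x86794E
s_4 = Round(s_3, k_3) = 0x94E24D
s_5 = Round(s_4, k_4) = 0x24D463
s_6 = Round(s_5, k_5) = 0x463C1F
s_7 = Round(s_6, k_6) = 0xC1FA72

0xC1FA72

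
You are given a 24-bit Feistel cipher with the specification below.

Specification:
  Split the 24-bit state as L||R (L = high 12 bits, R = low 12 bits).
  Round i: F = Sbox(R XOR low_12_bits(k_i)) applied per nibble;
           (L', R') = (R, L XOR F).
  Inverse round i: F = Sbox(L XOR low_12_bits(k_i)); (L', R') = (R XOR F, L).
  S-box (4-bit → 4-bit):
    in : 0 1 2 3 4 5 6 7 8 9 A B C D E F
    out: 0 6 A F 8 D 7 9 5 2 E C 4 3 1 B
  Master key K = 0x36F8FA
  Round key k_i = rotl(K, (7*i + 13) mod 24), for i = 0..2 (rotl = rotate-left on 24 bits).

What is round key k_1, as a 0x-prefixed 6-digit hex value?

K = 0x36F8FA
k_0 = rotl(K, (7*0+13) mod 24) = rotl(K, 13) = 0x1F46DF
k_1 = rotl(K, (7*1+13) mod 24) = rotl(K, 20) = 0xA36F8F

0xA36F8F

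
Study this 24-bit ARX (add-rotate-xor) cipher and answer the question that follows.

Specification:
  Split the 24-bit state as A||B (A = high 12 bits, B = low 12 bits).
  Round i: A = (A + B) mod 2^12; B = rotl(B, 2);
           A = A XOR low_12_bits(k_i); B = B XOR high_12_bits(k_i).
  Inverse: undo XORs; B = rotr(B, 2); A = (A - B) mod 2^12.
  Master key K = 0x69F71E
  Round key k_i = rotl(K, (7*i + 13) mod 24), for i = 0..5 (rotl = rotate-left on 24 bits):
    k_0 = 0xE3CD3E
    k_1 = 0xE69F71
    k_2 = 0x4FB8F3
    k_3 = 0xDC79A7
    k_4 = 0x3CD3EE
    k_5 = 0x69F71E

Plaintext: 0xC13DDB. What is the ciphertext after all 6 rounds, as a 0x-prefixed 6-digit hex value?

0x21FCB7

s_0 = plaintext = 0xC13DDB
s_1 = Round(s_0, k_0) = 0x4D0953
s_2 = Round(s_1, k_1) = 0x152B27
s_3 = Round(s_2, k_2) = 0x48A865
s_4 = Round(s_3, k_3) = 0x548C51
s_5 = Round(s_4, k_4) = 0x27728A
s_6 = Round(s_5, k_5) = 0x21FCB7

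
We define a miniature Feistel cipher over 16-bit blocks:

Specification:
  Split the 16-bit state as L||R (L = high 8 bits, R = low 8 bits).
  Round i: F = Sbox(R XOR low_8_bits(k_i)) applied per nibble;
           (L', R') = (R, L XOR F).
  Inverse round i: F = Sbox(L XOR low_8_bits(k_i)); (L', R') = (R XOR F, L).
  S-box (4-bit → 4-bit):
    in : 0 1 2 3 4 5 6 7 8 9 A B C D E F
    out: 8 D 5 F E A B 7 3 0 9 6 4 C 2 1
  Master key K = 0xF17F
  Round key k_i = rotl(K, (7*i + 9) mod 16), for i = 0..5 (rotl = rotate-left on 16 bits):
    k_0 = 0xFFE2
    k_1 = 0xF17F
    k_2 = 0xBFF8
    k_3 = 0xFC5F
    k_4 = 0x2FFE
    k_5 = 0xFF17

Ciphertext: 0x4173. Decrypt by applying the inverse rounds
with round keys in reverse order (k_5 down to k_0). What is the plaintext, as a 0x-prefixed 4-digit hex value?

s_0 = ciphertext = 0x4173
s_1 = InvRound(s_0, k_5) = 0xD841
s_2 = InvRound(s_1, k_4) = 0x1AD8
s_3 = InvRound(s_2, k_3) = 0x321A
s_4 = InvRound(s_3, k_2) = 0x5332
s_5 = InvRound(s_4, k_1) = 0x6653
s_6 = InvRound(s_5, k_0) = 0x6D66

0x6D66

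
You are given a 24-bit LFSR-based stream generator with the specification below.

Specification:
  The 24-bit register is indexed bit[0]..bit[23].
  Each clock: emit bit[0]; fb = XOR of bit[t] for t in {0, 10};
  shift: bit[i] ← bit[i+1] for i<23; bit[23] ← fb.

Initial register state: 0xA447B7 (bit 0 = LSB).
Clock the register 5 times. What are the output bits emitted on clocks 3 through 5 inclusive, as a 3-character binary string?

reg_0 = 0xA447B7
clock 1: out=1, reg = 0x5223DB
clock 2: out=1, reg = 0xA911ED
clock 3: out=1, reg = 0xD488F6
clock 4: out=0, reg = 0x6A447B
clock 5: out=1, reg = 0x35223D

101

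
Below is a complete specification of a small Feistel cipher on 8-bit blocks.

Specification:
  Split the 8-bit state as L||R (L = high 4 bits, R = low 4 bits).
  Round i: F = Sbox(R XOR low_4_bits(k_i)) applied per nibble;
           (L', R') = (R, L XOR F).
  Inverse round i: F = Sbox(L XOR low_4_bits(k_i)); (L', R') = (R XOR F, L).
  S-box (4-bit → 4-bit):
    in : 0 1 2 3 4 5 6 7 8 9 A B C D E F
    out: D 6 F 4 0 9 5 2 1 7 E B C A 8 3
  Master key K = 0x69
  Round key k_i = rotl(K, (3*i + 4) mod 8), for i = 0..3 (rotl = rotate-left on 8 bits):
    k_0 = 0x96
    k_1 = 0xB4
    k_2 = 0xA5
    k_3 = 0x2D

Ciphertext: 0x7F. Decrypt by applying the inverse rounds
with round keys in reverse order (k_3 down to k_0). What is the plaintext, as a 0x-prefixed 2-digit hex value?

0x35

s_0 = ciphertext = 0x7F
s_1 = InvRound(s_0, k_3) = 0x17
s_2 = InvRound(s_1, k_2) = 0x71
s_3 = InvRound(s_2, k_1) = 0x57
s_4 = InvRound(s_3, k_0) = 0x35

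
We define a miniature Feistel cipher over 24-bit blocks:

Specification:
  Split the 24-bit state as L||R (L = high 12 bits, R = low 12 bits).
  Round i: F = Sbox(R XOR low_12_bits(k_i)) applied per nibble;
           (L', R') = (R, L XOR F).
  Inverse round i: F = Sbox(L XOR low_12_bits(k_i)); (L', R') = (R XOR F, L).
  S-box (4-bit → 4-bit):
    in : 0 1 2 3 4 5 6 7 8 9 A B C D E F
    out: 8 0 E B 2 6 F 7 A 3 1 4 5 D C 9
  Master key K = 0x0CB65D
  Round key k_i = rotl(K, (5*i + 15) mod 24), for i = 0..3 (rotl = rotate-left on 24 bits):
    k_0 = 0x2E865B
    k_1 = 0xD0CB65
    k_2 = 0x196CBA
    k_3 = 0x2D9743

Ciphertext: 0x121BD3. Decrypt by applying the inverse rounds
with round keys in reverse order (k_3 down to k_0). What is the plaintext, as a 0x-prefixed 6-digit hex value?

0xA9BC56

s_0 = ciphertext = 0x121BD3
s_1 = InvRound(s_0, k_3) = 0x42D121
s_2 = InvRound(s_1, k_2) = 0xB1642D
s_3 = InvRound(s_2, k_1) = 0xC56B16
s_4 = InvRound(s_3, k_0) = 0xA9BC56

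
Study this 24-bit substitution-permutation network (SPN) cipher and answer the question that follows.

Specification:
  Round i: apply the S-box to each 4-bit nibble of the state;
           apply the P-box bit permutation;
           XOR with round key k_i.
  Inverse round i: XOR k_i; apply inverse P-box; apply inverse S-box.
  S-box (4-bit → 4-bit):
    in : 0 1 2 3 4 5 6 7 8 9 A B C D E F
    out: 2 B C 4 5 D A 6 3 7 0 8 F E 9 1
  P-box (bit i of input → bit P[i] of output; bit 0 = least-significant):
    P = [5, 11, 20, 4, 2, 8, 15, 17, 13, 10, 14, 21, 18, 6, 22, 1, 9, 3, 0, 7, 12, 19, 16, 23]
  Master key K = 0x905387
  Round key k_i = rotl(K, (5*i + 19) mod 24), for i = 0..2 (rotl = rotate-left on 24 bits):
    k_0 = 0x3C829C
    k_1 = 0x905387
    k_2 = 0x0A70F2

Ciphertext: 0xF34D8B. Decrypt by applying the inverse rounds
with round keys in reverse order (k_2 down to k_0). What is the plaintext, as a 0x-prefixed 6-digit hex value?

0xF7B798

s_0 = ciphertext = 0xF34D8B
s_1 = InvRound(s_0, k_2) = 0xC7710C
s_2 = InvRound(s_1, k_1) = 0x3C5FB3
s_3 = InvRound(s_2, k_0) = 0xF7B798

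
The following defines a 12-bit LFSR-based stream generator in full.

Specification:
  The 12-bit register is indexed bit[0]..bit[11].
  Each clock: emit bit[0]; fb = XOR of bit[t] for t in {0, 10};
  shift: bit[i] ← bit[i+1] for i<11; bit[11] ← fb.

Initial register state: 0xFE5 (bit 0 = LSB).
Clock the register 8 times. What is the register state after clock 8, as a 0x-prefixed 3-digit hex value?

reg_0 = 0xFE5
clock 1: out=1, reg = 0x7F2
clock 2: out=0, reg = 0xBF9
clock 3: out=1, reg = 0xDFC
clock 4: out=0, reg = 0xEFE
clock 5: out=0, reg = 0xF7F
clock 6: out=1, reg = 0x7BF
clock 7: out=1, reg = 0x3DF
clock 8: out=1, reg = 0x9EF

0x9EF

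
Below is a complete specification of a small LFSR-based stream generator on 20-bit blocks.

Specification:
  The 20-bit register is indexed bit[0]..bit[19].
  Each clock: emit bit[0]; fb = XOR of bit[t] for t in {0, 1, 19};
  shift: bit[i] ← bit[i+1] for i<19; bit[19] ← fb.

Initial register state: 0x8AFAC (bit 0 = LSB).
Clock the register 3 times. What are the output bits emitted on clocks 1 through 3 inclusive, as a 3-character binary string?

001

reg_0 = 0x8AFAC
clock 1: out=0, reg = 0xC57D6
clock 2: out=0, reg = 0x62BEB
clock 3: out=1, reg = 0x315F5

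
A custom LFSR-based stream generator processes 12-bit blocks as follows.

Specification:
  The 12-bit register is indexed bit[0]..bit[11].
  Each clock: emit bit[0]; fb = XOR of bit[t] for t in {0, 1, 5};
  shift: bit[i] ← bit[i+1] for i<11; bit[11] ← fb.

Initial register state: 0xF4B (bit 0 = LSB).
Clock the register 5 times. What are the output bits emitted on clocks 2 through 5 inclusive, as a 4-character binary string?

1010

reg_0 = 0xF4B
clock 1: out=1, reg = 0x7A5
clock 2: out=1, reg = 0x3D2
clock 3: out=0, reg = 0x9E9
clock 4: out=1, reg = 0x4F4
clock 5: out=0, reg = 0xA7A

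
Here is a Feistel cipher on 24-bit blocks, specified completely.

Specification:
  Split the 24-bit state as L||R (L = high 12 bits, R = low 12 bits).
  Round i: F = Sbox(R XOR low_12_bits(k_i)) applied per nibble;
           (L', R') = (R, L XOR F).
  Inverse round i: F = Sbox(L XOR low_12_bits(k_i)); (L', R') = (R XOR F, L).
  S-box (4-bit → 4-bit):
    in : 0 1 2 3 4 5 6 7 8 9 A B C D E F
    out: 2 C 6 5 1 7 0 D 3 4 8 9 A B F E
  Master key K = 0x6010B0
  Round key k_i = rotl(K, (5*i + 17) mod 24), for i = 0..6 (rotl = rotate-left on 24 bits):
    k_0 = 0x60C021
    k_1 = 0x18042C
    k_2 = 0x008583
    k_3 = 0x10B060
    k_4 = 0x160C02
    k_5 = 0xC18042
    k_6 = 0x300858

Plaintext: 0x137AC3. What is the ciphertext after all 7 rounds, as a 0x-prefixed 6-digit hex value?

s_0 = plaintext = 0x137AC3
s_1 = Round(s_0, k_0) = 0xAC39C1
s_2 = Round(s_1, k_1) = 0x9C1138
s_3 = Round(s_2, k_2) = 0x138858
s_4 = Round(s_3, k_3) = 0x85826B
s_5 = Round(s_4, k_4) = 0x26B75C
s_6 = Round(s_5, k_5) = 0x75CFA4
s_7 = Round(s_6, k_6) = 0xFA4AB6

0xFA4AB6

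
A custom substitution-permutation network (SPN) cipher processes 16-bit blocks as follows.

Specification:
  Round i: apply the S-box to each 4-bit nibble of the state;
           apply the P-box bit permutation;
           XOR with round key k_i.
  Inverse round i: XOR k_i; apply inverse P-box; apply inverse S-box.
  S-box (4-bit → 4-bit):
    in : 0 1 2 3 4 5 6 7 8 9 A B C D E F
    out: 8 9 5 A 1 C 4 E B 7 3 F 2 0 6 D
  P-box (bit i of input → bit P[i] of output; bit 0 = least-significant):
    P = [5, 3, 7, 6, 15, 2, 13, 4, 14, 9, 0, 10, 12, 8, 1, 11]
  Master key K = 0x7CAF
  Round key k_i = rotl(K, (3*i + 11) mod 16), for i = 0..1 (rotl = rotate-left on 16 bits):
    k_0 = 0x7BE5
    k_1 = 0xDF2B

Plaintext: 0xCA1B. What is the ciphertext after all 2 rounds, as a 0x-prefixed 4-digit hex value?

0x0039

s_0 = plaintext = 0xCA1B
s_1 = Round(s_0, k_0) = 0xB81D
s_2 = Round(s_1, k_1) = 0x0039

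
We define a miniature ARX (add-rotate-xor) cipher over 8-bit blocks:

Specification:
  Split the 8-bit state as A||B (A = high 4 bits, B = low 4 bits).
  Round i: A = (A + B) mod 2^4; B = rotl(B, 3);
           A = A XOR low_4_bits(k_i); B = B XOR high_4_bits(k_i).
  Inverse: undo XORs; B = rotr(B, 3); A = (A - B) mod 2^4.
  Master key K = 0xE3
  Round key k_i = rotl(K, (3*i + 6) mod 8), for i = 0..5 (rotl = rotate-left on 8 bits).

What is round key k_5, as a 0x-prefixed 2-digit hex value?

K = 0xE3
k_0 = rotl(K, (3*0+6) mod 8) = rotl(K, 6) = 0xF8
k_1 = rotl(K, (3*1+6) mod 8) = rotl(K, 1) = 0xC7
k_2 = rotl(K, (3*2+6) mod 8) = rotl(K, 4) = 0x3E
k_3 = rotl(K, (3*3+6) mod 8) = rotl(K, 7) = 0xF1
k_4 = rotl(K, (3*4+6) mod 8) = rotl(K, 2) = 0x8F
k_5 = rotl(K, (3*5+6) mod 8) = rotl(K, 5) = 0x7C

0x7C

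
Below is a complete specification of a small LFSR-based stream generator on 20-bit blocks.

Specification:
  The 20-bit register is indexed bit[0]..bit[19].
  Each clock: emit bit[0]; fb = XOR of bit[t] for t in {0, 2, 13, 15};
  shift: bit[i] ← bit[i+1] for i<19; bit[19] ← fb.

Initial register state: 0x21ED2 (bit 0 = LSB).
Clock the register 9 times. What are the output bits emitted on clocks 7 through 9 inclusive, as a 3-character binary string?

110

reg_0 = 0x21ED2
clock 1: out=0, reg = 0x10F69
clock 2: out=1, reg = 0x887B4
clock 3: out=0, reg = 0x443DA
clock 4: out=0, reg = 0x221ED
clock 5: out=1, reg = 0x910F6
clock 6: out=0, reg = 0xC887B
clock 7: out=1, reg = 0x6443D
clock 8: out=1, reg = 0x3221E
clock 9: out=0, reg = 0x1910F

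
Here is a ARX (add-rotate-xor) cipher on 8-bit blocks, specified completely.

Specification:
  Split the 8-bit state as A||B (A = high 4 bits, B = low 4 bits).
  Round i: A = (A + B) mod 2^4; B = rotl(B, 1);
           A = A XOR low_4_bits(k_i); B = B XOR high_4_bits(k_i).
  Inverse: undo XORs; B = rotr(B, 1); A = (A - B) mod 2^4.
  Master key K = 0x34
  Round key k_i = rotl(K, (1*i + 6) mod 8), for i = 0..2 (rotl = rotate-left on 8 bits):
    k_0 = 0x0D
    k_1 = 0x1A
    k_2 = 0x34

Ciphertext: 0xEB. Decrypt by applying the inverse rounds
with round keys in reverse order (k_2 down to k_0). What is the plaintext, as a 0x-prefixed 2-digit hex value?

s_0 = ciphertext = 0xEB
s_1 = InvRound(s_0, k_2) = 0x64
s_2 = InvRound(s_1, k_1) = 0x2A
s_3 = InvRound(s_2, k_0) = 0xA5

0xA5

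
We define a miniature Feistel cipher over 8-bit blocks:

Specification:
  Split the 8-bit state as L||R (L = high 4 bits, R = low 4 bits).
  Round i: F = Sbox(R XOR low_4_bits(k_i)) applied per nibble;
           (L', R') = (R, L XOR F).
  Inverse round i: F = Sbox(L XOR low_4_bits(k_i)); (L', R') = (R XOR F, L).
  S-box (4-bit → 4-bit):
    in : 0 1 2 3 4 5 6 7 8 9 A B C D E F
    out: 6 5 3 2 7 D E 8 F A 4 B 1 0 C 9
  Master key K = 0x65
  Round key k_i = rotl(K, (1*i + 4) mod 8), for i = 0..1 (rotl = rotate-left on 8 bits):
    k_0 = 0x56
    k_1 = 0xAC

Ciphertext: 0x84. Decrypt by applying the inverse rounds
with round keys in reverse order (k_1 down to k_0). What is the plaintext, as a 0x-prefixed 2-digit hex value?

s_0 = ciphertext = 0x84
s_1 = InvRound(s_0, k_1) = 0x38
s_2 = InvRound(s_1, k_0) = 0x53

0x53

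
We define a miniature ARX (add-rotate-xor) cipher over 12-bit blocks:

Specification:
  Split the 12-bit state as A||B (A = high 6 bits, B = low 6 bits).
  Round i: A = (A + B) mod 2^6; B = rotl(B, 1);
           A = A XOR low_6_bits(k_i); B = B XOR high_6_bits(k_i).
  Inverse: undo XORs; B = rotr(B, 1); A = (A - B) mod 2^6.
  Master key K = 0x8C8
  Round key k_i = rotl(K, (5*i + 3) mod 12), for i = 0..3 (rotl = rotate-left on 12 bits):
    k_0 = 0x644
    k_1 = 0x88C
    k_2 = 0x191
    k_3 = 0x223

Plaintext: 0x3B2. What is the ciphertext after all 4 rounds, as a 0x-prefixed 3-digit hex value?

s_0 = plaintext = 0x3B2
s_1 = Round(s_0, k_0) = 0x13C
s_2 = Round(s_1, k_1) = 0x31B
s_3 = Round(s_2, k_2) = 0xDB0
s_4 = Round(s_3, k_3) = 0x169

0x169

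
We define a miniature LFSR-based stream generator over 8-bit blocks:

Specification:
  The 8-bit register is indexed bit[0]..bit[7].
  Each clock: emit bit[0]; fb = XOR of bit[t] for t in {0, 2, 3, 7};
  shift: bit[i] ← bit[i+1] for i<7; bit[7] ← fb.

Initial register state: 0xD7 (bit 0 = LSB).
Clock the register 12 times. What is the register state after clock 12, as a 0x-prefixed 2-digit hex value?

reg_0 = 0xD7
clock 1: out=1, reg = 0xEB
clock 2: out=1, reg = 0xF5
clock 3: out=1, reg = 0xFA
clock 4: out=0, reg = 0x7D
clock 5: out=1, reg = 0xBE
clock 6: out=0, reg = 0xDF
clock 7: out=1, reg = 0x6F
clock 8: out=1, reg = 0xB7
clock 9: out=1, reg = 0xDB
clock 10: out=1, reg = 0xED
clock 11: out=1, reg = 0x76
clock 12: out=0, reg = 0xBB

0xBB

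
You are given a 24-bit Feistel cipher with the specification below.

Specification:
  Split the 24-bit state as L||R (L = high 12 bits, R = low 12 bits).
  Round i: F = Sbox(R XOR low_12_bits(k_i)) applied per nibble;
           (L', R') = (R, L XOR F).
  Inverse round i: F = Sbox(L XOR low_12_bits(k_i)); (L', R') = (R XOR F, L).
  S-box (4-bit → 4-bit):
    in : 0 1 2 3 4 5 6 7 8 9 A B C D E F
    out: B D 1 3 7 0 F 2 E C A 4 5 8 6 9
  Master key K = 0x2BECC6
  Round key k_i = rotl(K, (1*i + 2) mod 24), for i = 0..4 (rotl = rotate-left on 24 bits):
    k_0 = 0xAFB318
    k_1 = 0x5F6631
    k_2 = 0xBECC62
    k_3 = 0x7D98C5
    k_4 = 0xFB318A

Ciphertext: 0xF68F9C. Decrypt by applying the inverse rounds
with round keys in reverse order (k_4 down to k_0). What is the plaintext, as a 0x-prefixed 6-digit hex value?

0x740EC2

s_0 = ciphertext = 0xF68F9C
s_1 = InvRound(s_0, k_4) = 0x9FDF68
s_2 = InvRound(s_1, k_3) = 0x2569FD
s_3 = InvRound(s_2, k_2) = 0xFCA256
s_4 = InvRound(s_3, k_1) = 0xEC2FCA
s_5 = InvRound(s_4, k_0) = 0x740EC2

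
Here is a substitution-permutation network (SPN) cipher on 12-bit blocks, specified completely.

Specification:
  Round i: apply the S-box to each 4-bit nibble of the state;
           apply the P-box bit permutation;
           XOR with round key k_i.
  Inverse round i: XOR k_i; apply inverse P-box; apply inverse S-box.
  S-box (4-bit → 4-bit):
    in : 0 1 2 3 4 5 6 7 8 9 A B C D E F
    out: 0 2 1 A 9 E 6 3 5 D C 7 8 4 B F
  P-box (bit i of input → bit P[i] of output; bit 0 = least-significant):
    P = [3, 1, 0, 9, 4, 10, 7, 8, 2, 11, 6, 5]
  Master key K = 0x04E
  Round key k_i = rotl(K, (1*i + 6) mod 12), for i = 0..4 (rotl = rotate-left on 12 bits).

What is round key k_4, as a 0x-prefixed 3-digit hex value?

0x813

K = 0x04E
k_0 = rotl(K, (1*0+6) mod 12) = rotl(K, 6) = 0x381
k_1 = rotl(K, (1*1+6) mod 12) = rotl(K, 7) = 0x702
k_2 = rotl(K, (1*2+6) mod 12) = rotl(K, 8) = 0xE04
k_3 = rotl(K, (1*3+6) mod 12) = rotl(K, 9) = 0xC09
k_4 = rotl(K, (1*4+6) mod 12) = rotl(K, 10) = 0x813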